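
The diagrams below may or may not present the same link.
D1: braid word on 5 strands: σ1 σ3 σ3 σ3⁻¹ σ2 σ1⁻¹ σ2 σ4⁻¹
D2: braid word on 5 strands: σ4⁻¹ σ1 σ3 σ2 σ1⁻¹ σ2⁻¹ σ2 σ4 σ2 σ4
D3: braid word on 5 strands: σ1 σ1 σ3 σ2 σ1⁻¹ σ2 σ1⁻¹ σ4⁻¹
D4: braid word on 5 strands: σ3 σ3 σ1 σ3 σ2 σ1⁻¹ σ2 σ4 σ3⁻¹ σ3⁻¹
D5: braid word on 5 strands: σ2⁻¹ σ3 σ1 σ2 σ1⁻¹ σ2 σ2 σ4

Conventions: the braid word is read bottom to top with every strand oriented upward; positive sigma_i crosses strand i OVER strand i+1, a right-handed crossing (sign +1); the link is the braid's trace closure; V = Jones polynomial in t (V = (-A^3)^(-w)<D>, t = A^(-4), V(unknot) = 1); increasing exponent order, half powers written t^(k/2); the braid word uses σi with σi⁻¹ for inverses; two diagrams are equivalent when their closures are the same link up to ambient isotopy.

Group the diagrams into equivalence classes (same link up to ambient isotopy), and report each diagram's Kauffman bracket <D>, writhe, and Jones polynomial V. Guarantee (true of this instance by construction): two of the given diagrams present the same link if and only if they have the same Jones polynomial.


equivalence classes: {D1, D2, D3, D4, D5}
D1 (bracket A^6; 8 crossings at w = +2): V = 1
V(D2) = 1  (w +4, c 10, <D> = A^12)
V(D3) = 1  (w +2, c 8, <D> = A^6)
D4 (bracket A^12; 10 crossings at w = +4): V = 1
V(D5) = 1  [8 crossings, <D> = A^12, w = +4]
observation: all 5 diagrams share one V(t), hence one class


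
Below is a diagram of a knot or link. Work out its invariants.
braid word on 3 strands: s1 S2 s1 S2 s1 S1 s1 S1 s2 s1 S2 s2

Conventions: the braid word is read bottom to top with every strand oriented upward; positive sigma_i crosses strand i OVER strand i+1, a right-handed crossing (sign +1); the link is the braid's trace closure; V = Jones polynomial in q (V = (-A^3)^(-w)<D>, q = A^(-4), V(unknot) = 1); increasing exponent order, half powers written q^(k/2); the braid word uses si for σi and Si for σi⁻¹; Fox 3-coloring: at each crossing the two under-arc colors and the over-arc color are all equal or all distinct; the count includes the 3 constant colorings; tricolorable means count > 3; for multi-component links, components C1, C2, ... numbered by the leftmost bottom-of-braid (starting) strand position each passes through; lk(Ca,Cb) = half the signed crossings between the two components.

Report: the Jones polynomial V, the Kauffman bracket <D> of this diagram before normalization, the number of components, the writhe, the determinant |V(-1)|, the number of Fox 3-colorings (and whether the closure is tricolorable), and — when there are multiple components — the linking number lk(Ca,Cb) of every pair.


V(q) = q + q^3 - q^4
bracket: -A^-10 + A^-6 + A^2, w = +2
1 component, writhe +2, over 12 crossings
det 3, colorings 9 of 3^12 — tricolorable
observation: det 3 = |V(-1)|; divisible by 3, so tricolorable


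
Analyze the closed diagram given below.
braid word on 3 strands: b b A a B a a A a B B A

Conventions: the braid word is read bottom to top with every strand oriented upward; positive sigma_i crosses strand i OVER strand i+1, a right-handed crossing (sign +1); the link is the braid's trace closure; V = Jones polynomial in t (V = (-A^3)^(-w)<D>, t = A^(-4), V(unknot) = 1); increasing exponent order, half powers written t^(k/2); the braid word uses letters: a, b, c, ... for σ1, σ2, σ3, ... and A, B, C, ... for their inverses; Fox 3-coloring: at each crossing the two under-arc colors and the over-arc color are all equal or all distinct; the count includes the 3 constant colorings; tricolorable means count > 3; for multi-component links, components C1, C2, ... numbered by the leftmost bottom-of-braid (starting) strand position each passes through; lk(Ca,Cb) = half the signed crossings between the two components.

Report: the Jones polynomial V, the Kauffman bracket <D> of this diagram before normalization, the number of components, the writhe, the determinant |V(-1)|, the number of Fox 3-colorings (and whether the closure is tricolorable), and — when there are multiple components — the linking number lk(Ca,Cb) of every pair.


V = t^-2 - t^-1 + 1 - t + t^2
<D> = A^-8 - A^-4 + 1 - A^4 + A^8 (w = 0)
1 component over 12 crossings, w = 0
3 Fox colorings among 3^12, |V(-1)| = 5: not tricolorable
why: V spans 4 powers of t: at least 4 crossings in any diagram


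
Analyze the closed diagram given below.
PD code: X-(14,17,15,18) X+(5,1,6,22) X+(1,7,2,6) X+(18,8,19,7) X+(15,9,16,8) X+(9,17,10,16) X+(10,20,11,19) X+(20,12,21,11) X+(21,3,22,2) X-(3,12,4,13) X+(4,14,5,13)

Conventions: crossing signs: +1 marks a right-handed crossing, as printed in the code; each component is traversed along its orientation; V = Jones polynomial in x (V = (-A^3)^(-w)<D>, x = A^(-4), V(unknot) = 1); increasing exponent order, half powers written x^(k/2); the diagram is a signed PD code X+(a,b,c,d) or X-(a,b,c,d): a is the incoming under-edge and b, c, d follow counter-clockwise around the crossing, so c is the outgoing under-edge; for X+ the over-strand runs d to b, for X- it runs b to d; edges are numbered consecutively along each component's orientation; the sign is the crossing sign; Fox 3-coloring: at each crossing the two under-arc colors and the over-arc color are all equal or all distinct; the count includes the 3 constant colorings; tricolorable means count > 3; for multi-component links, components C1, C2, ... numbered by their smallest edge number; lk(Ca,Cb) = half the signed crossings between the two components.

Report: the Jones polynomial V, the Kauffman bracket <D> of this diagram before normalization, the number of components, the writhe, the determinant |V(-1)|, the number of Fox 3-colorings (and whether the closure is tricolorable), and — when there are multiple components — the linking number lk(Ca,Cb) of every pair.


Jones polynomial: V(x) = x^2 - x^3 + 3x^4 - 3x^5 + 4x^6 - 4x^7 + 2x^8 - 2x^9 + x^10
<D> = -A^-19 + 2A^-15 - 2A^-11 + 4A^-7 - 4A^-3 + 3A - 3A^5 + A^9 - A^13; writhe +7
components 1, writhe +7 (11 crossings)
3-colorings: 9 of 3^11, det 21 — tricolorable
note: |V(-1)| = 21: so tricolorable, since 3 divides 21


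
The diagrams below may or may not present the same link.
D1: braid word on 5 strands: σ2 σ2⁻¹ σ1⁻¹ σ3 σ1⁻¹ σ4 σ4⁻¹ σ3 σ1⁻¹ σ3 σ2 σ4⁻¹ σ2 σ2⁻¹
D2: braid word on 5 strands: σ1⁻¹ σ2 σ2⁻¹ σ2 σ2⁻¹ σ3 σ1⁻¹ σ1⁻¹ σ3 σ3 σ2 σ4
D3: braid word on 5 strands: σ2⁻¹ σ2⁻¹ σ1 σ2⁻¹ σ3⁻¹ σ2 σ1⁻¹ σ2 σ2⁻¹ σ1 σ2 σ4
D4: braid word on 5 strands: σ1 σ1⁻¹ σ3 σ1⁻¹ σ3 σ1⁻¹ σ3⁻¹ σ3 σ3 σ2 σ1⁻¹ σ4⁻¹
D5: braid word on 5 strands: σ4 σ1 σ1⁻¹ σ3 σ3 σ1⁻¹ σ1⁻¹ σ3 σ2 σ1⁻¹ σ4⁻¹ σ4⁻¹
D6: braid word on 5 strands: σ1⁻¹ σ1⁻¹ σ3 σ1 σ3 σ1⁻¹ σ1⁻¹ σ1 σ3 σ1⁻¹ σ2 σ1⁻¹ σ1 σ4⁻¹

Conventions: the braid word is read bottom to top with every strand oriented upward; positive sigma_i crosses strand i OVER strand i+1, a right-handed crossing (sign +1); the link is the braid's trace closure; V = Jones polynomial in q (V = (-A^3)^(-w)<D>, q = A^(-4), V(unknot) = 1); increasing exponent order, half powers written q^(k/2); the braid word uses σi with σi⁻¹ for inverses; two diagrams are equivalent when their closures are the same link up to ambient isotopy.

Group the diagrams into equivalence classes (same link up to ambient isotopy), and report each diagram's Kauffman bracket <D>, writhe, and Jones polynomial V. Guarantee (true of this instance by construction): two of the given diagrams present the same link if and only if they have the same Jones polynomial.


classes: {D1, D2, D4, D5, D6} | {D3}
V(D1) = -q^-3 + q^-2 - q^-1 + 3 - q + q^2 - q^3  [14 crossings, <D> = -A^-12 + A^-8 - A^-4 + 3 - A^4 + A^8 - A^12, w = 0]
D2 (bracket -A^-6 + A^-2 - A^2 + 3A^6 - A^10 + A^14 - A^18; 12 crossings at w = +2): V = -q^-3 + q^-2 - q^-1 + 3 - q + q^2 - q^3
V(D3) = 1  (w 0, c 12, <D> = 1)
V(D4) = -q^-3 + q^-2 - q^-1 + 3 - q + q^2 - q^3  (w 0, c 12, <D> = -A^-12 + A^-8 - A^-4 + 3 - A^4 + A^8 - A^12)
V(D5) = -q^-3 + q^-2 - q^-1 + 3 - q + q^2 - q^3  (w 0, c 12, <D> = -A^-12 + A^-8 - A^-4 + 3 - A^4 + A^8 - A^12)
V(D6) = -q^-3 + q^-2 - q^-1 + 3 - q + q^2 - q^3  [14 crossings, <D> = -A^-12 + A^-8 - A^-4 + 3 - A^4 + A^8 - A^12, w = 0]
note: 2 values of V(q) split the 6 diagrams


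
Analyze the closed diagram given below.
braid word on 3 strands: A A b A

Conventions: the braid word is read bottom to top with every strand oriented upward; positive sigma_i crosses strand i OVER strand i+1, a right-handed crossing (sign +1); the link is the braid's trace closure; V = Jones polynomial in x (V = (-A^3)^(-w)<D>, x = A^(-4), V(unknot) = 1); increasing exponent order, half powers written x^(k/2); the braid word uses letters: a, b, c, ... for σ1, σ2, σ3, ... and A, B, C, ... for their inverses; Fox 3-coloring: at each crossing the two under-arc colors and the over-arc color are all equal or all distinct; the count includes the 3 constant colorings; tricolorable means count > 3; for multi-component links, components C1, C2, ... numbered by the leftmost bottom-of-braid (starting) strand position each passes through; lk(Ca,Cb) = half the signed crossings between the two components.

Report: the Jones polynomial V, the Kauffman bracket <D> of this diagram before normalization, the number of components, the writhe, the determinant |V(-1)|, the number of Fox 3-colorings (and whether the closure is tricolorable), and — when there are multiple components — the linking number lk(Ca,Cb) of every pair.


Jones polynomial: V(x) = -x^-4 + x^-3 + x^-1
<D> = A^-2 + A^6 - A^10; writhe -2
components 1, writhe -2 (4 crossings)
3-colorings: 9 of 3^4, det 3 — tricolorable
note: the span of V is 3, forcing >= 3 crossings in any diagram


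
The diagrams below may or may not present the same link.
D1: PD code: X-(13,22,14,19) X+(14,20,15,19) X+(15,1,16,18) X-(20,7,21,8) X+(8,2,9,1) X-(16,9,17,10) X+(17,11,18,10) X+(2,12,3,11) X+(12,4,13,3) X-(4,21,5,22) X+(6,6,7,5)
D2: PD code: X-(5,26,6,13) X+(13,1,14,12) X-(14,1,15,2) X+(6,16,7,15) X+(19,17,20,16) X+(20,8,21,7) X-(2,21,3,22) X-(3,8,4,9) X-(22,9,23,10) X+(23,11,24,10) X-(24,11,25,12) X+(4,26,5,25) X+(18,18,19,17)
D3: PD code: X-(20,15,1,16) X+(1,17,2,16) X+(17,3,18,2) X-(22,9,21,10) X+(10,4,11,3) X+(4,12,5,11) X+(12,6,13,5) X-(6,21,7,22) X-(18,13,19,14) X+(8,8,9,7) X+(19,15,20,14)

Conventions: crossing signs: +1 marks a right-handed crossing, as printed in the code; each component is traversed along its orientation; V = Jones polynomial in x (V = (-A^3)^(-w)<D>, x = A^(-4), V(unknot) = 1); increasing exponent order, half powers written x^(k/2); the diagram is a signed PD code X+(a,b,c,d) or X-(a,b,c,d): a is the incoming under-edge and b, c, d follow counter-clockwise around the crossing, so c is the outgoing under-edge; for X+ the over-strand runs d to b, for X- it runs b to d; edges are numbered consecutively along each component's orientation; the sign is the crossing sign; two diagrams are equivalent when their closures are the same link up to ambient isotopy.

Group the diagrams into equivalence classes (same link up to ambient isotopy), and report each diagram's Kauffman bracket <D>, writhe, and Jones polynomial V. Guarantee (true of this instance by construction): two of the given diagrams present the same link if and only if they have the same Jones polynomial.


equivalence classes: {D1, D3} | {D2}
D1 (bracket -A^-5 + A^-1 - A^3 + 2A^7 + A^15; 11 crossings at w = +3): V = -x^(-3/2) - 2x^(1/2) + x^(3/2) - x^(5/2) + x^(7/2)
V(D2) = -x^(-1/2) - x^(1/2)  (w +1, c 13, <D> = A + A^5)
V(D3) = -x^(-3/2) - 2x^(1/2) + x^(3/2) - x^(5/2) + x^(7/2)  [11 crossings, <D> = -A^-5 + A^-1 - A^3 + 2A^7 + A^15, w = +3]
key observation: comparing 3 Jones polynomials yields 2 groups


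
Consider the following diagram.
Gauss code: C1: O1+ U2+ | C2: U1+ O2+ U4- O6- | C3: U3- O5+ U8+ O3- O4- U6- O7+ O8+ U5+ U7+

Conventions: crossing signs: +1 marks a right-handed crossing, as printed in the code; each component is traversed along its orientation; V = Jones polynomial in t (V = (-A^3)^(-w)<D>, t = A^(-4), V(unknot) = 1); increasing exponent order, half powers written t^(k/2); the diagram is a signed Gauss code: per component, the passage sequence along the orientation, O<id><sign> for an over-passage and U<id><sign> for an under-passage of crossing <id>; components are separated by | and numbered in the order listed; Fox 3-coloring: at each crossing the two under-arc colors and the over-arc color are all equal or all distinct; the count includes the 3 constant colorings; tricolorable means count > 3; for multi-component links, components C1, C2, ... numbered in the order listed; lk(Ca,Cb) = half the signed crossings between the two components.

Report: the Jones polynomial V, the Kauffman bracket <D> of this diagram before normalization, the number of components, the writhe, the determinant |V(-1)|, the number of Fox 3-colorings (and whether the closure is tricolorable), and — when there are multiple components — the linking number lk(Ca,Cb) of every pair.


Jones polynomial: V(t) = t^-2 + 2 + t^2
<D> = A^-2 + 2A^6 + A^14; writhe +2
components 3, writhe +2 (8 crossings)
linking number lk(C1,C2) = +1
lk(C1,C3): 0
lk(C2,C3) = -1
3-colorings: 3 of 3^8, det 4 — not tricolorable
note: V is palindromic (span 4, det 4): t -> 1/t fixes it; necessary, not sufficient, for amphichirality


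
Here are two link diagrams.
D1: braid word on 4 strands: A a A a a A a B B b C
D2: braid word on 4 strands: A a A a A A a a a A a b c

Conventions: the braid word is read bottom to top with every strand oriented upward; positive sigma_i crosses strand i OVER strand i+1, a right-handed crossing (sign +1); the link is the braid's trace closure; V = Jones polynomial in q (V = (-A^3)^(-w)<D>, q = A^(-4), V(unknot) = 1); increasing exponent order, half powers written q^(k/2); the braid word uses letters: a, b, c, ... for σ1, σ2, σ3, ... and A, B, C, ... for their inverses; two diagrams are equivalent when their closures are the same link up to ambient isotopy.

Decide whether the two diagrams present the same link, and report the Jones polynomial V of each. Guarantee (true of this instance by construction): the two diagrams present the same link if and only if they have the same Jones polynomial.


equivalent: yes
V(D1) = 1  (w -1, c 11, <D> = -A^-3)
V(D2) = 1  (w +3, c 13, <D> = -A^9)
why: all 2 diagrams share one V(q), hence one class


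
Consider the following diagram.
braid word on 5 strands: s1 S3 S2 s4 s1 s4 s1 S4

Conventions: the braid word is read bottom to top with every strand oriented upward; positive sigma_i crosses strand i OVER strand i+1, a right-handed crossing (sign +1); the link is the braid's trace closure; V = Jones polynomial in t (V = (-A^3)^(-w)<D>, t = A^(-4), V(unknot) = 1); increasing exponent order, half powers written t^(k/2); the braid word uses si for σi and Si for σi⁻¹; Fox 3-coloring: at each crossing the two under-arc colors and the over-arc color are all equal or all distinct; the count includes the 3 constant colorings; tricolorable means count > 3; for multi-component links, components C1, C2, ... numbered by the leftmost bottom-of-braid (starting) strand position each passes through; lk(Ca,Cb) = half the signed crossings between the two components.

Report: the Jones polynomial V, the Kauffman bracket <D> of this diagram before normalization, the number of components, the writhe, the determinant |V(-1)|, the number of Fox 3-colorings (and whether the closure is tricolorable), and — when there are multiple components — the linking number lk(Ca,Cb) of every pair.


Jones polynomial: V(t) = t + t^3 - t^4
<D> = -A^-10 + A^-6 + A^2; writhe +2
components 1, writhe +2 (8 crossings)
3-colorings: 9 of 3^8, det 3 — tricolorable
note: w = +2 (over 8 crossings) is diagram-only; (-A^3)^(-2) removes it from V


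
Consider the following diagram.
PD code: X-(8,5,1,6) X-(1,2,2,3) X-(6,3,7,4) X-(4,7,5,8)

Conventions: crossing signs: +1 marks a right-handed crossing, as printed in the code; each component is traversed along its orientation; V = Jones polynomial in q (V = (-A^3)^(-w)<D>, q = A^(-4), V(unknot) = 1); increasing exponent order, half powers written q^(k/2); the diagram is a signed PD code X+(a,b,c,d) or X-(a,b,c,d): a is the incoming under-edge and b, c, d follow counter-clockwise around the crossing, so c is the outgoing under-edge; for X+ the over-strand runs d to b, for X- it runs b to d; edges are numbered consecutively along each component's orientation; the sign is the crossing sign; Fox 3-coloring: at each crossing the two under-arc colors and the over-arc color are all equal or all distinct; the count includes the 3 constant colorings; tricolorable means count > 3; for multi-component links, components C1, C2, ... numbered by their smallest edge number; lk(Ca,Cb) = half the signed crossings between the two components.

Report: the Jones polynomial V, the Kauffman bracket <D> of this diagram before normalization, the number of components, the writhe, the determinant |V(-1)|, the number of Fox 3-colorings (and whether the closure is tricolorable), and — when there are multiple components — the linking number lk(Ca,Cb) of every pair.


Jones polynomial: V(q) = -q^-4 + q^-3 + q^-1
<D> = A^-8 + 1 - A^4; writhe -4
components 1, writhe -4 (4 crossings)
3-colorings: 9 of 3^4, det 3 — tricolorable
note: the span of V is 3, forcing >= 3 crossings in any diagram


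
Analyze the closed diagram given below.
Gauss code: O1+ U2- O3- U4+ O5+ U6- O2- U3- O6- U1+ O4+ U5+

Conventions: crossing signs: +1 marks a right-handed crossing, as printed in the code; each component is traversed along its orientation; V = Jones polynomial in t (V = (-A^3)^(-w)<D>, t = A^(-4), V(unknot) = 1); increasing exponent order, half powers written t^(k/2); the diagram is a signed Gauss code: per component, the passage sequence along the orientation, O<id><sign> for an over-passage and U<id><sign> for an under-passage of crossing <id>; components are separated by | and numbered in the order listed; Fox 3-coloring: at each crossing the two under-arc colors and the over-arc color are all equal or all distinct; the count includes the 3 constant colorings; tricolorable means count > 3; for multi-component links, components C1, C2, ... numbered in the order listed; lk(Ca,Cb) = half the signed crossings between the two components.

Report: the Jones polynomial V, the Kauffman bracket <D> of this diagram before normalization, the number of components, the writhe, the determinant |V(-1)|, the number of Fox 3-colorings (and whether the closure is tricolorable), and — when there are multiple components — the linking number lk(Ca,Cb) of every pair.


V = -t^-3 + 2t^-2 - 2t^-1 + 3 - 2t + 2t^2 - t^3
<D> = -A^-12 + 2A^-8 - 2A^-4 + 3 - 2A^4 + 2A^8 - A^12 (w = 0)
1 component over 6 crossings, w = 0
3 Fox colorings among 3^6, |V(-1)| = 13: not tricolorable
why: palindromic: swapping t for 1/t fixes V


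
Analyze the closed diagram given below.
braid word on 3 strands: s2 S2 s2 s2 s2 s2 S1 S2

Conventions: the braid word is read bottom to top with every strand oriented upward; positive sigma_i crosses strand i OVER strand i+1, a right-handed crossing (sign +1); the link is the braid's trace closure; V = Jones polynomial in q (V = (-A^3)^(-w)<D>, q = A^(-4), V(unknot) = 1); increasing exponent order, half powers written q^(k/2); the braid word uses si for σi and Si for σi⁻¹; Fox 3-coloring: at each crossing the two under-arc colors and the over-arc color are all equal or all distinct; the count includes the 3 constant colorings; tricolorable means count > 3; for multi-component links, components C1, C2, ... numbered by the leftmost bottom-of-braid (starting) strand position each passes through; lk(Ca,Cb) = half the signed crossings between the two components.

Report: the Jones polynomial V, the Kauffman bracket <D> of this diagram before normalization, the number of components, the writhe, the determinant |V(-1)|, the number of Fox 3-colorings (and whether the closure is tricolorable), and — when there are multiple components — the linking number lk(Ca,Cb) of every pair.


V(q) = q + q^3 - q^4
bracket: -A^-10 + A^-6 + A^2, w = +2
1 component, writhe +2, over 8 crossings
det 3, colorings 9 of 3^8 — tricolorable
observation: free reduction leaves σ2 σ2 σ2 σ2 σ1⁻¹ σ2⁻¹ of the original 8 letters


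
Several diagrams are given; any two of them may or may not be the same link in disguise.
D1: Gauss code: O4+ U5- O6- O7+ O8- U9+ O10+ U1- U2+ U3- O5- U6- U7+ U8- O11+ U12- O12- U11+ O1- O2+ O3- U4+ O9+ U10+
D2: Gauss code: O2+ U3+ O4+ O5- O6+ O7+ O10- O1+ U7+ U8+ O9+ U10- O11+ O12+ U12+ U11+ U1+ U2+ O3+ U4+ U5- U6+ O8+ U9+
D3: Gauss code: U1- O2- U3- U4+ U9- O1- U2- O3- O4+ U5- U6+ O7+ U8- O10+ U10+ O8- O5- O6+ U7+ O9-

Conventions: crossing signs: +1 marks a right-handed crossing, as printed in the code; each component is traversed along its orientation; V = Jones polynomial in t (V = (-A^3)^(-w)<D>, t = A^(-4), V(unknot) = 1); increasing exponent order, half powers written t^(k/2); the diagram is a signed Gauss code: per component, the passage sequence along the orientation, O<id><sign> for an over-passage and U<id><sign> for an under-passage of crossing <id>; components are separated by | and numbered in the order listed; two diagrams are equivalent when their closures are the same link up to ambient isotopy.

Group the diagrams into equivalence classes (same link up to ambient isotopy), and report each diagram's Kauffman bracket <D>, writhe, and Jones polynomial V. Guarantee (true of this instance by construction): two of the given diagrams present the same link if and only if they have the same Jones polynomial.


classes: {D1} | {D2} | {D3}
V(D1) = -t^-3 + 2t^-2 - 2t^-1 + 3 - 2t + 2t^2 - t^3  [12 crossings, <D> = -A^-12 + 2A^-8 - 2A^-4 + 3 - 2A^4 + 2A^8 - A^12, w = 0]
D2 (bracket -A^-4 + 1 - A^4 + A^8 + A^16; 12 crossings at w = +8): V = t^2 + t^4 - t^5 + t^6 - t^7
D3 (bracket A^-2 + A^6 - A^10; 10 crossings at w = -2): V = -t^-4 + t^-3 + t^-1
note: 3 values of V(t) split the 3 diagrams


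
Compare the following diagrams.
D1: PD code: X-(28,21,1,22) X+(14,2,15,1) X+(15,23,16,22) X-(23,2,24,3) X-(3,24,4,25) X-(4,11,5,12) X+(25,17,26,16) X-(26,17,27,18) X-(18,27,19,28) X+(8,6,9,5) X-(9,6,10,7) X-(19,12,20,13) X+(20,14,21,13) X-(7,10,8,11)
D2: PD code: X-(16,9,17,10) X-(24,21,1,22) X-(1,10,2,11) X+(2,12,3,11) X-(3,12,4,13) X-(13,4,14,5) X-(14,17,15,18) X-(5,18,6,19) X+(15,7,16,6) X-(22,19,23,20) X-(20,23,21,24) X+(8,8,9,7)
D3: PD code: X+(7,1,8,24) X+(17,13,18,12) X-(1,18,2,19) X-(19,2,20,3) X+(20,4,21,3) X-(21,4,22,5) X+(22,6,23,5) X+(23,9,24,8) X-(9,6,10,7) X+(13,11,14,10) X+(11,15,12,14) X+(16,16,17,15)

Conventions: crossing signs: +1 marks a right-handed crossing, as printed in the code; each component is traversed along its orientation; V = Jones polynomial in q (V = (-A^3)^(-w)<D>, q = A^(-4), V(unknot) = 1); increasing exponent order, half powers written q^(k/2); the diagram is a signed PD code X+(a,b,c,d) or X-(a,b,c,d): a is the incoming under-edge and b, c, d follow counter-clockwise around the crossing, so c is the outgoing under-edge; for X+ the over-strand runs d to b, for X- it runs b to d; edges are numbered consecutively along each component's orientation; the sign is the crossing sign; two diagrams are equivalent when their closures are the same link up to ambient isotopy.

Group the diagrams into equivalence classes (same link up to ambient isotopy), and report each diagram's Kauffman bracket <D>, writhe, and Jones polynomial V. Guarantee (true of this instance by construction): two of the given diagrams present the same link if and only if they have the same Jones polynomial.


classes: {D1} | {D2} | {D3}
V(D1) = -q^-4 + q^-3 + q^-1  [14 crossings, <D> = A^-8 + 1 - A^4, w = -4]
V(D2) = q^-8 - 2q^-7 + q^-6 - 2q^-5 + 2q^-4 + q^-2  [12 crossings, <D> = A^-10 + 2A^-2 - 2A^2 + A^6 - 2A^10 + A^14, w = -6]
V(D3) = q^-1 - 1 + 2q - 3q^2 + 3q^3 - 2q^4 + 2q^5 - q^6  (w +4, c 12, <D> = -A^-12 + 2A^-8 - 2A^-4 + 3 - 3A^4 + 2A^8 - A^12 + A^16)
insight: comparing 3 Jones polynomials yields 3 groups


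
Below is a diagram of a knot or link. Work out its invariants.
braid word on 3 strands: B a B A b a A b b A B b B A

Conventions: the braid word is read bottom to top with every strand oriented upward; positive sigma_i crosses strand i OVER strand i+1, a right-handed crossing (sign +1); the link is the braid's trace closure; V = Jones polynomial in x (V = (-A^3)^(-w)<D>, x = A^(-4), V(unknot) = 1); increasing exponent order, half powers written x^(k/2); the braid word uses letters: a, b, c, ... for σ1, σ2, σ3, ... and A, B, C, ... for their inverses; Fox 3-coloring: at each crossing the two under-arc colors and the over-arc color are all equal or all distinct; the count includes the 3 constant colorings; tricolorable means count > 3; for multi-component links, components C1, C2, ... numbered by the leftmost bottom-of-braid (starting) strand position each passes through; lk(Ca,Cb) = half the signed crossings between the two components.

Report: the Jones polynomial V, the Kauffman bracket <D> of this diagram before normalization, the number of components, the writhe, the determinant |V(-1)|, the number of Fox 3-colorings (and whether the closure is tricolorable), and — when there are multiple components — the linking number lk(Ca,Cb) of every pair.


Jones polynomial: V(x) = -x^-5 + x^-4 - x^-3 + 2x^-2 - x^-1 + 2 - x
<D> = -A^-10 + 2A^-6 - A^-2 + 2A^2 - A^6 + A^10 - A^14; writhe -2
components 1, writhe -2 (14 crossings)
3-colorings: 9 of 3^14, det 9 — tricolorable
note: the word shrinks to σ2⁻¹ σ1 σ2⁻¹ σ1⁻¹ σ2 σ2 σ2 σ1⁻¹ σ2⁻¹ σ1⁻¹ after cancelling


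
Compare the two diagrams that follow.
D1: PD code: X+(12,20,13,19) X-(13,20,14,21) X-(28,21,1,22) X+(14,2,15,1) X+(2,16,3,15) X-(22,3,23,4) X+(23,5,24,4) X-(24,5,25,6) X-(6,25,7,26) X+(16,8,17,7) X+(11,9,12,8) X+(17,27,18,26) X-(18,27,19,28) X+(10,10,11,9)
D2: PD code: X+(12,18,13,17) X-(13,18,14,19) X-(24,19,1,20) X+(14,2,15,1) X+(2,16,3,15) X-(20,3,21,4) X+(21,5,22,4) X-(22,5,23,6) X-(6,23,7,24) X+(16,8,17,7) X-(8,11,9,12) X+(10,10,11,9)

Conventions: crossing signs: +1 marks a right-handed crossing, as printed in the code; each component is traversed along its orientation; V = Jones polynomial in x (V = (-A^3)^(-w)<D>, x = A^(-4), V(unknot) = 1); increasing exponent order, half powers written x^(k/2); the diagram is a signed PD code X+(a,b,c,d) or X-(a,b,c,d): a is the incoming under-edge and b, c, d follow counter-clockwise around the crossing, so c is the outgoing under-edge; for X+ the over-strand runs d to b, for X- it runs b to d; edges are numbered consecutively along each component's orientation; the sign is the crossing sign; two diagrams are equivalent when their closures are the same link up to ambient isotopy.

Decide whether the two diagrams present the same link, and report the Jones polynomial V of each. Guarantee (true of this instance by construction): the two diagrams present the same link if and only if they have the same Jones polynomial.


equivalent: yes
D1 (bracket -A^-6 + 2A^-2 - 2A^2 + 3A^6 - 2A^10 + 2A^14 - A^18; 14 crossings at w = +2): V = -x^-3 + 2x^-2 - 2x^-1 + 3 - 2x + 2x^2 - x^3
V(D2) = -x^-3 + 2x^-2 - 2x^-1 + 3 - 2x + 2x^2 - x^3  [12 crossings, <D> = -A^-12 + 2A^-8 - 2A^-4 + 3 - 2A^4 + 2A^8 - A^12, w = 0]
observation: from 14 to 12 crossings by R-moves: one link, two diagrams


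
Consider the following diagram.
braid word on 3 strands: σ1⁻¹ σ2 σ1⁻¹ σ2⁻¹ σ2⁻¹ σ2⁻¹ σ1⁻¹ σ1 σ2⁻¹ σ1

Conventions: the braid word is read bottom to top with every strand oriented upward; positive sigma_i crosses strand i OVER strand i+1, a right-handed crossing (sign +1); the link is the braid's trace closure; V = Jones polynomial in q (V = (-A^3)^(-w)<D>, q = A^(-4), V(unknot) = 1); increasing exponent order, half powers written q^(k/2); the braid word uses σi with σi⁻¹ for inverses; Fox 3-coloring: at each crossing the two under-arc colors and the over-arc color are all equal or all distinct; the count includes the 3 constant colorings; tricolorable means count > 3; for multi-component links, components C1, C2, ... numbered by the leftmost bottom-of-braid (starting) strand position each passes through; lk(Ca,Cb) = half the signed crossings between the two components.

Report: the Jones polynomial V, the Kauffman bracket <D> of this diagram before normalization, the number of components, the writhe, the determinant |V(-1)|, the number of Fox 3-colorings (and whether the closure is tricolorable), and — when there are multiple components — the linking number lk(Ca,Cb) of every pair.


V = -q^-4 + q^-3 + q^-1
<D> = A^-8 + 1 - A^4 (w = -4)
1 component over 10 crossings, w = -4
9 Fox colorings among 3^10, |V(-1)| = 3: tricolorable
why: inverse pairs cancel, leaving σ1⁻¹ σ2 σ1⁻¹ σ2⁻¹ σ2⁻¹ σ2⁻¹ σ2⁻¹ σ1


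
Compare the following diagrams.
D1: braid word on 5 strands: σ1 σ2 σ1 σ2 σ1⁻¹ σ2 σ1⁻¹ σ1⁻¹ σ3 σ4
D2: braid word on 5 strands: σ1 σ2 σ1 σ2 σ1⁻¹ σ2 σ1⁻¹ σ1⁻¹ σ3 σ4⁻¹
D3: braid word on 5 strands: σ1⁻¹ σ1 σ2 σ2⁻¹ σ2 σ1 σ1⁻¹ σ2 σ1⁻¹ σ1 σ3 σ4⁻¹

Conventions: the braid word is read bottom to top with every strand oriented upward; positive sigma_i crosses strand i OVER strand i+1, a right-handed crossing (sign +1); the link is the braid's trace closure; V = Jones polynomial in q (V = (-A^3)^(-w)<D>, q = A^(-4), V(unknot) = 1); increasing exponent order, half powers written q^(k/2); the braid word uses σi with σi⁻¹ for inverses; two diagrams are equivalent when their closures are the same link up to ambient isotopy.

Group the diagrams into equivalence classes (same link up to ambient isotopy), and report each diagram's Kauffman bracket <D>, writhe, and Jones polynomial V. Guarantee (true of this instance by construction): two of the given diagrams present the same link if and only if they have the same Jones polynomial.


equivalence classes: {D1, D2, D3}
D1 (bracket 1 + A^4 + A^8 + A^12; 10 crossings at w = +4): V = 1 + q + q^2 + q^3
V(D2) = 1 + q + q^2 + q^3  (w +2, c 10, <D> = A^-6 + A^-2 + A^2 + A^6)
V(D3) = 1 + q + q^2 + q^3  [12 crossings, <D> = A^-6 + A^-2 + A^2 + A^6, w = +2]
key observation: all 3 diagrams share one V(q), hence one class


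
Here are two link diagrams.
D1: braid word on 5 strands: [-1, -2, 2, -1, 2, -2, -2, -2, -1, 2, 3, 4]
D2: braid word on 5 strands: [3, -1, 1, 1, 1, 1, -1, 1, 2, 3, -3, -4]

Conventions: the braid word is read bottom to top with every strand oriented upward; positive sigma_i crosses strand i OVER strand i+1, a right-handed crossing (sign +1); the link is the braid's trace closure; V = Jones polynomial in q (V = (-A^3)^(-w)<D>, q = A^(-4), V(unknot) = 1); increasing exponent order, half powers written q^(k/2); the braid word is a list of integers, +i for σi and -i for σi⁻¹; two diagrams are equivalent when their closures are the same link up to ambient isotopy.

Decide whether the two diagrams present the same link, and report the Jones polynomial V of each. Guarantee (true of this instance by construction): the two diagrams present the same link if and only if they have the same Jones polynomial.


equivalent: no
V(D1) = -q^-6 + q^-5 - q^-4 + 2q^-3 - q^-2 + q^-1  (w -2, c 12, <D> = A^-2 - A^2 + 2A^6 - A^10 + A^14 - A^18)
D2 (bracket -A^-4 + 1 + A^8; 12 crossings at w = +4): V = q + q^3 - q^4
why: 2 values of V(q) split the 2 diagrams


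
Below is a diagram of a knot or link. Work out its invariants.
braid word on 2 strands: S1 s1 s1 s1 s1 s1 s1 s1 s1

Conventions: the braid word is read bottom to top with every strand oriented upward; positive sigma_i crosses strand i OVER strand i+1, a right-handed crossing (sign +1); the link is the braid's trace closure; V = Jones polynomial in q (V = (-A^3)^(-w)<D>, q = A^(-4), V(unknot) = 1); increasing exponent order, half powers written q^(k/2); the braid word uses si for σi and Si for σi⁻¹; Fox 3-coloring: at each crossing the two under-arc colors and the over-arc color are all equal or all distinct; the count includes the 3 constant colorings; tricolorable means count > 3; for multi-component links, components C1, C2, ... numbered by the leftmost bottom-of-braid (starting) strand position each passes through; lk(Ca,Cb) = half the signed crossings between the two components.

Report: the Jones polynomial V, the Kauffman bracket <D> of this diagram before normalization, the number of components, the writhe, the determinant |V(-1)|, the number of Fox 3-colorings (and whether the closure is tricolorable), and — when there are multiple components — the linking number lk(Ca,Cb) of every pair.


Jones polynomial: V(q) = q^3 + q^5 - q^6 + q^7 - q^8 + q^9 - q^10
<D> = A^-19 - A^-15 + A^-11 - A^-7 + A^-3 - A - A^9; writhe +7
components 1, writhe +7 (9 crossings)
3-colorings: 3 of 3^9, det 7 — not tricolorable
note: a (2,7) torus form — a single generator 7 times


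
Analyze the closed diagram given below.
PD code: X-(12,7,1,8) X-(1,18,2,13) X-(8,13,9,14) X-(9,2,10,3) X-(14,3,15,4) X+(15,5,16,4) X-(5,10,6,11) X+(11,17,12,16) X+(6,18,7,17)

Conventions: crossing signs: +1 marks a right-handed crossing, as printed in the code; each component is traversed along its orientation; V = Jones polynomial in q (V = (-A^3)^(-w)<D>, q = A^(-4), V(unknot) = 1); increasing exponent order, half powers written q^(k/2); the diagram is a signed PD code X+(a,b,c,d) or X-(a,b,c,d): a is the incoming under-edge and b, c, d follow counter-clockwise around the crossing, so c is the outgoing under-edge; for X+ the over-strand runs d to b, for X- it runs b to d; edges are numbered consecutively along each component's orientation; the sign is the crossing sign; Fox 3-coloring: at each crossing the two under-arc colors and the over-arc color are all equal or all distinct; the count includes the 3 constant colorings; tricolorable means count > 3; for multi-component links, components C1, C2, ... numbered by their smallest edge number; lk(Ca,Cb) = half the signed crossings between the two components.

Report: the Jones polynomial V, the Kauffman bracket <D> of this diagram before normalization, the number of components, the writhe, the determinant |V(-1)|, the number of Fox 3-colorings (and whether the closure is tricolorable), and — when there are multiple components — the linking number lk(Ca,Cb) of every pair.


V(q) = q^(-9/2) - q^(-5/2) - q^(-3/2) - q^(-1/2)
bracket: A^-7 + A^-3 + A - A^9, w = -3
2 components, writhe -3, over 9 crossings
lk(C1,C2) = 0
det 0, colorings 27 of 3^9 — tricolorable
observation: all 2 components of this link are unlinked algebraically


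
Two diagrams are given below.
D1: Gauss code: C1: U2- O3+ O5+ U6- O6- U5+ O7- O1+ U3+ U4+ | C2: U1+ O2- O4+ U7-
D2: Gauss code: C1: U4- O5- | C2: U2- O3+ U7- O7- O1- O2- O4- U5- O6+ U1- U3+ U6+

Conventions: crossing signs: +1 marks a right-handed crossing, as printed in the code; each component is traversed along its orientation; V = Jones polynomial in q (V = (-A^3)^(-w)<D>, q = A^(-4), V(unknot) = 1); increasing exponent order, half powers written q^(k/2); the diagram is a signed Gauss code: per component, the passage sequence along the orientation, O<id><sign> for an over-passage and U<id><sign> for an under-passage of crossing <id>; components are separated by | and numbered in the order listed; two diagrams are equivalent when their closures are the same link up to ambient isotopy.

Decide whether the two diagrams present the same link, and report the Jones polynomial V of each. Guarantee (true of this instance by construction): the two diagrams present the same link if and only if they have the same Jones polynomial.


equivalent: no
V(D1) = -q^(-1/2) - q^(1/2)  (w +1, c 7, <D> = A + A^5)
D2 (bracket A^-7 + A; 7 crossings at w = -3): V = -q^(-5/2) - q^(-1/2)
why: comparing 2 Jones polynomials yields 2 groups


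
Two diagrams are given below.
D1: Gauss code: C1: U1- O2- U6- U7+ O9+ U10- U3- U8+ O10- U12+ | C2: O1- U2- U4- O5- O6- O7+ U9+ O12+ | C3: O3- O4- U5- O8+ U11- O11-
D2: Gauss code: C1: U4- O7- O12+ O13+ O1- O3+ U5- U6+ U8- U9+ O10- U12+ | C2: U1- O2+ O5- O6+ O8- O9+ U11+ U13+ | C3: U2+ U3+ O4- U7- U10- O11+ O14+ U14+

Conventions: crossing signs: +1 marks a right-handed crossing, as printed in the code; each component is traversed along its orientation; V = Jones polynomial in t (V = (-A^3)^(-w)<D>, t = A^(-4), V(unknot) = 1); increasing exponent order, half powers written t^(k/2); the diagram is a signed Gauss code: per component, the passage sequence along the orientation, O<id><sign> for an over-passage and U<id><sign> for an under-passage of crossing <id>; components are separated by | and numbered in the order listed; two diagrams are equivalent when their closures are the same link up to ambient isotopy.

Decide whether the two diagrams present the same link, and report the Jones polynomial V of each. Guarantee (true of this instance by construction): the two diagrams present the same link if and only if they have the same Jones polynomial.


equivalent: no
D1 (bracket A^-12 + A^-8 + A^-4 + 1; 12 crossings at w = -4): V = t^-3 + t^-2 + t^-1 + 1
V(D2) = t^-2 + 2 + t^2  (w +2, c 14, <D> = A^-2 + 2A^6 + A^14)
key observation: comparing 2 Jones polynomials yields 2 groups


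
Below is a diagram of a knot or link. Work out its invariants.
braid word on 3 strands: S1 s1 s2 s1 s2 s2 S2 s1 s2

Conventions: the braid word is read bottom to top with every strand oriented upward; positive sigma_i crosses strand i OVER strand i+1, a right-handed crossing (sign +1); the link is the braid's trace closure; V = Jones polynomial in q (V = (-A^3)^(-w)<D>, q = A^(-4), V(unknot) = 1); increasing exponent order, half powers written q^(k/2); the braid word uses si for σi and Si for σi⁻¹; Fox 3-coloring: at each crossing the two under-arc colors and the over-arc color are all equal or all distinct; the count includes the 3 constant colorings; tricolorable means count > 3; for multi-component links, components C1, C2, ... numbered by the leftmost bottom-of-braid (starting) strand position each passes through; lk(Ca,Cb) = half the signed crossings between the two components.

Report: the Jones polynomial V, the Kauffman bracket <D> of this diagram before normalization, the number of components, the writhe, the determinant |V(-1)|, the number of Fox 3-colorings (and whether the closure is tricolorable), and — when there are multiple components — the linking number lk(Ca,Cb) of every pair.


V = -q^(3/2) - q^(7/2) + q^(9/2) - q^(11/2)
<D> = A^-7 - A^-3 + A + A^9 (w = +5)
2 components over 9 crossings, w = +5
lk(C1,C2): +2
3 Fox colorings among 3^9, |V(-1)| = 4: not tricolorable
why: |V(-1)| = 4: so not tricolorable, since 3 does not divide 4


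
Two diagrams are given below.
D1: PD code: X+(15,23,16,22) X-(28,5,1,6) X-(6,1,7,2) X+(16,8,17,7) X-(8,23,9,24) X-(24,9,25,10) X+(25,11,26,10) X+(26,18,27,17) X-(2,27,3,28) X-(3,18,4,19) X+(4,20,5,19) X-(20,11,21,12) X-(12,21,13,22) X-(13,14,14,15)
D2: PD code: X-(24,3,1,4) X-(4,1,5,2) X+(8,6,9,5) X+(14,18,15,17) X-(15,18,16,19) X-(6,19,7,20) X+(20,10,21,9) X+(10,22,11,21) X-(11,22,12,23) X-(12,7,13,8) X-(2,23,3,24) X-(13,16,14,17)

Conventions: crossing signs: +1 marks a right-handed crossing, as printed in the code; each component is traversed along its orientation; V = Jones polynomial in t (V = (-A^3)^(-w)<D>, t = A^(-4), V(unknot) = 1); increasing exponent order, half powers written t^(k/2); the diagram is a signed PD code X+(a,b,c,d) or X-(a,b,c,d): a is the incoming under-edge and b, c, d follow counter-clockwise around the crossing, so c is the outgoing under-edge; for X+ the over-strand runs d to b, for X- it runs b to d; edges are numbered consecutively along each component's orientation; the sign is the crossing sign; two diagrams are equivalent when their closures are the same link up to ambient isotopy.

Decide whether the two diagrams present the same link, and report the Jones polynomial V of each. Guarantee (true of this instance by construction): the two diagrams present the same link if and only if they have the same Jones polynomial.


same link: yes
V(D1) = -t^-6 + 2t^-5 - 2t^-4 + 3t^-3 - 3t^-2 + 2t^-1 - 1 + t  [14 crossings, <D> = A^-16 - A^-12 + 2A^-8 - 3A^-4 + 3 - 2A^4 + 2A^8 - A^12, w = -4]
D2 (bracket A^-16 - A^-12 + 2A^-8 - 3A^-4 + 3 - 2A^4 + 2A^8 - A^12; 12 crossings at w = -4): V = -t^-6 + 2t^-5 - 2t^-4 + 3t^-3 - 3t^-2 + 2t^-1 - 1 + t
note: Reidemeister moves carry D1 (14 crossings) to D2 (12)
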